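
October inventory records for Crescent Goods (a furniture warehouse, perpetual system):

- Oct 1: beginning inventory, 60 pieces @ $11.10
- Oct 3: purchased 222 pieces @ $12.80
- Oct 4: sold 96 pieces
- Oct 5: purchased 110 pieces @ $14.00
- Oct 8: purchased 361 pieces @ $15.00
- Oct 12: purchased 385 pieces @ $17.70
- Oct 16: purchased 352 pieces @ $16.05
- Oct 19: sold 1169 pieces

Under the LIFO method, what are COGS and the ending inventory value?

COGS = $20,101.90; ending inventory = $2,824.80

Oct 4, 96 sold [LIFO — newest first]: 96 @ $12.80 = $1,228.80
Oct 19, 1169 sold [LIFO — newest first]: 352 @ $16.05 + 385 @ $17.70 + 361 @ $15.00 + 71 @ $14.00 = $18,873.10
Total COGS = $1,228.80 + $18,873.10 = $20,101.90
Ending inventory: 60 @ $11.10 + 126 @ $12.80 + 39 @ $14.00 = $2,824.80
Check: goods available $22,926.70 = COGS $20,101.90 + ending $2,824.80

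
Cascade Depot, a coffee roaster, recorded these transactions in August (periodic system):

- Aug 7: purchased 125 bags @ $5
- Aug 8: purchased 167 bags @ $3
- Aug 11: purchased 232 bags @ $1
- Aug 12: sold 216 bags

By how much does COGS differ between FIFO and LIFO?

$682

FIFO COGS: 125 @ $5 + 91 @ $3 = $898
LIFO COGS: 216 @ $1 = $216
Difference = |$898 − $216| = $682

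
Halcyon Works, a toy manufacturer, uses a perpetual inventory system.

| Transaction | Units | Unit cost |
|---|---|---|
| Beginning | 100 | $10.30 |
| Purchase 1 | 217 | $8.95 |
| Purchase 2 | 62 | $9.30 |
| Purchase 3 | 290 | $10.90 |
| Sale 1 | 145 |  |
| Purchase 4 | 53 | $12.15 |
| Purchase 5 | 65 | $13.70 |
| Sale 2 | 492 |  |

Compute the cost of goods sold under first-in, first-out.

Sale 1 (145) [FIFO — oldest first]: 100 @ $10.30 + 45 @ $8.95 = $1,432.75
Sale 2 (492) [FIFO — oldest first]: 172 @ $8.95 + 62 @ $9.30 + 258 @ $10.90 = $4,928.20
Total COGS = $1,432.75 + $4,928.20 = $6,360.95
Ending inventory: 32 @ $10.90 + 53 @ $12.15 + 65 @ $13.70 = $1,883.25

COGS = $6,360.95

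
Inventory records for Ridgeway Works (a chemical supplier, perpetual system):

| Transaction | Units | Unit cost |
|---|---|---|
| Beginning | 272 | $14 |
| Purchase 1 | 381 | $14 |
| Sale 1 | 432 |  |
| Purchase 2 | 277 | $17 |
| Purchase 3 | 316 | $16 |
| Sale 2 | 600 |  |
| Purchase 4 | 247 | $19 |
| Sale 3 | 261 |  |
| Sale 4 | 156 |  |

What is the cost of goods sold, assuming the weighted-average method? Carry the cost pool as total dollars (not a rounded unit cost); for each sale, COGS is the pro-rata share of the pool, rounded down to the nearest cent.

After Beginning: 272 on hand, pool $3,808.00 (≈ $14.0000 each)
After Purchase 1: 653 on hand, pool $9,142.00 (≈ $14.0000 each)
Sale 1, sell 432: 432/653 × $9,142.00 → $6,048.00
After Purchase 2: 498 on hand, pool $7,803.00 (≈ $15.6687 each)
After Purchase 3: 814 on hand, pool $12,859.00 (≈ $15.7973 each)
Sale 2, sell 600: 600/814 × $12,859.00 → $9,478.37
After Purchase 4: 461 on hand, pool $8,073.63 (≈ $17.5133 each)
Sale 3, sell 261: 261/461 × $8,073.63 → $4,570.97
Sale 4, sell 156: 156/200 × $3,502.66 → $2,732.07
Total COGS = $6,048.00 + $9,478.37 + $4,570.97 + $2,732.07 = $22,829.41
Ending inventory (cost pool remaining) = $770.59

COGS = $22,829.41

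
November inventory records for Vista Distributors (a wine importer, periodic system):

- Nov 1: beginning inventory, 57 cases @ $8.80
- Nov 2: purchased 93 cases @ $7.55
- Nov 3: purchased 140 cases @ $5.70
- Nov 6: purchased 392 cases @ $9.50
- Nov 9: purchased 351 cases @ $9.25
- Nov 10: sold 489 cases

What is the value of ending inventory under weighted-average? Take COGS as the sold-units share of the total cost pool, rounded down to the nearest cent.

Nov 10, sell 489: 489/1033 × $8,972.50 → $4,247.38
Ending inventory (cost pool remaining) = $4,725.12

Ending inventory = $4,725.12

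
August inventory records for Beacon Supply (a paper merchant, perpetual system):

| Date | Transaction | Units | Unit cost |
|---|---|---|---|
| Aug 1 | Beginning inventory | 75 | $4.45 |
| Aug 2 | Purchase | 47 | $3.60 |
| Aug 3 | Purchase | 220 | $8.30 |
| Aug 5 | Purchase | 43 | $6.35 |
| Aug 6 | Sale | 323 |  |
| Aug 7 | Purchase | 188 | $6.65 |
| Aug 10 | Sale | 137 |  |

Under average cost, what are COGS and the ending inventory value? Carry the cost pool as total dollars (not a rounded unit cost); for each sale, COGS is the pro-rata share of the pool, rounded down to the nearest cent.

After Aug 1: 75 on hand, pool $333.75 (≈ $4.4500 each)
After Aug 2: 122 on hand, pool $502.95 (≈ $4.1225 each)
After Aug 3: 342 on hand, pool $2,328.95 (≈ $6.8098 each)
After Aug 5: 385 on hand, pool $2,602.00 (≈ $6.7584 each)
Aug 6, sell 323: 323/385 × $2,602.00 → $2,182.97
After Aug 7: 250 on hand, pool $1,669.23 (≈ $6.6769 each)
Aug 10, sell 137: 137/250 × $1,669.23 → $914.73
Total COGS = $2,182.97 + $914.73 = $3,097.70
Ending inventory (cost pool remaining) = $754.50

COGS = $3,097.70; ending inventory = $754.50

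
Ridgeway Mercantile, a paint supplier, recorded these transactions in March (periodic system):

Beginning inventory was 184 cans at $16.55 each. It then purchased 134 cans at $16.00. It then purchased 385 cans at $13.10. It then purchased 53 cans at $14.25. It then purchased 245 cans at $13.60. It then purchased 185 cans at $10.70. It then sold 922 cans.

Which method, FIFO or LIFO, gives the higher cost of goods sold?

FIFO

FIFO COGS: 184 @ $16.55 + 134 @ $16.00 + 385 @ $13.10 + 53 @ $14.25 + 166 @ $13.60 = $13,245.55
LIFO COGS: 185 @ $10.70 + 245 @ $13.60 + 53 @ $14.25 + 385 @ $13.10 + 54 @ $16.00 = $11,974.25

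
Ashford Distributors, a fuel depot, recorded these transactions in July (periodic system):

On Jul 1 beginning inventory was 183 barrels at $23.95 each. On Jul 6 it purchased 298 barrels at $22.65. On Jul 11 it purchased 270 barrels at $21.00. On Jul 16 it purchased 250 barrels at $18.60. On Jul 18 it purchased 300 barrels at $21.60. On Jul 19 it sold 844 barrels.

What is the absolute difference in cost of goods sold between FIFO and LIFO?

$1,188.75

FIFO COGS: 183 @ $23.95 + 298 @ $22.65 + 270 @ $21.00 + 93 @ $18.60 = $18,532.35
LIFO COGS: 300 @ $21.60 + 250 @ $18.60 + 270 @ $21.00 + 24 @ $22.65 = $17,343.60
Difference = |$18,532.35 − $17,343.60| = $1,188.75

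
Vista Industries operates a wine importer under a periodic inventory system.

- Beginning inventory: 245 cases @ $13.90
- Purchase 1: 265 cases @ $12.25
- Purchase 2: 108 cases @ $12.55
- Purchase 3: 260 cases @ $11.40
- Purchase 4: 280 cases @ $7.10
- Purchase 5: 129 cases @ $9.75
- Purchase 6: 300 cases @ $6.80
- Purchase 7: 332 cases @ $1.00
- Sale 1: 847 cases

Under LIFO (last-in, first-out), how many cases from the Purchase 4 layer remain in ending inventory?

Sale 1 (847) [LIFO — newest first]: 332 @ $1.00 + 300 @ $6.80 + 129 @ $9.75 + 86 @ $7.10 = $4,240.35
Ending inventory: 245 @ $13.90 + 265 @ $12.25 + 108 @ $12.55 + 260 @ $11.40 + 194 @ $7.10 = $12,348.55

194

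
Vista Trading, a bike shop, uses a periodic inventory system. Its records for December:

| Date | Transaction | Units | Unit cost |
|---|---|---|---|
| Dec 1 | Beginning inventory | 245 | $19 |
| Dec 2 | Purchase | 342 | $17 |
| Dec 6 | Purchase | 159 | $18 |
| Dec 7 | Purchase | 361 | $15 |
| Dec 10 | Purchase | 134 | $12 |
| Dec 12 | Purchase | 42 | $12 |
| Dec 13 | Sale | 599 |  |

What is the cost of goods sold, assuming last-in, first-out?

Dec 13, 599 sold [LIFO — newest first]: 42 @ $12 + 134 @ $12 + 361 @ $15 + 62 @ $18 = $8,643
Ending inventory: 245 @ $19 + 342 @ $17 + 97 @ $18 = $12,215
Check: goods available $20,858 = COGS $8,643 + ending $12,215

COGS = $8,643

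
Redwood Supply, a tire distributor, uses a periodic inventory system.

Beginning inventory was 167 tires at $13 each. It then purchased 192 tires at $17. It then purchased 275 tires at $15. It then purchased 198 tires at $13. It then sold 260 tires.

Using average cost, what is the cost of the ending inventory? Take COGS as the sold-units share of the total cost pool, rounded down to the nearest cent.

Sale 1, sell 260: 260/832 × $12,134.00 → $3,791.87
Ending inventory (cost pool remaining) = $8,342.13
Check: goods available $12,134.00 = COGS $3,791.87 + ending $8,342.13

Ending inventory = $8,342.13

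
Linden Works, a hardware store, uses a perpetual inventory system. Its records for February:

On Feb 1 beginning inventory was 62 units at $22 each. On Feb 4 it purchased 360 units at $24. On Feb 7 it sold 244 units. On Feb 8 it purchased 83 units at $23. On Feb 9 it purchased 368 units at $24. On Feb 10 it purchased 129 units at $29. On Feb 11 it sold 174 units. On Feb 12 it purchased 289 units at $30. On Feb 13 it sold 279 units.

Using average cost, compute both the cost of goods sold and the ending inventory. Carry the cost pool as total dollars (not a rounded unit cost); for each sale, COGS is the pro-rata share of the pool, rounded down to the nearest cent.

After Feb 1: 62 on hand, pool $1,364.00 (≈ $22.0000 each)
After Feb 4: 422 on hand, pool $10,004.00 (≈ $23.7062 each)
Feb 7, sell 244: 244/422 × $10,004.00 → $5,784.30
After Feb 8: 261 on hand, pool $6,128.70 (≈ $23.4816 each)
After Feb 9: 629 on hand, pool $14,960.70 (≈ $23.7849 each)
After Feb 10: 758 on hand, pool $18,701.70 (≈ $24.6724 each)
Feb 11, sell 174: 174/758 × $18,701.70 → $4,293.00
After Feb 12: 873 on hand, pool $23,078.70 (≈ $26.4361 each)
Feb 13, sell 279: 279/873 × $23,078.70 → $7,375.66
Total COGS = $5,784.30 + $4,293.00 + $7,375.66 = $17,452.96
Ending inventory (cost pool remaining) = $15,703.04

COGS = $17,452.96; ending inventory = $15,703.04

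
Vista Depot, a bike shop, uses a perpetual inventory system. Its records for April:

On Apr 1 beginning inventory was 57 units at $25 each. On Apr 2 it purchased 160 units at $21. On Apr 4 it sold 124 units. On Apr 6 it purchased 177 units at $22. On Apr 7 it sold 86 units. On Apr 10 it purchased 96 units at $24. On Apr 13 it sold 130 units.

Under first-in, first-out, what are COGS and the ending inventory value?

Apr 4, 124 sold [FIFO — oldest first]: 57 @ $25 + 67 @ $21 = $2,832
Apr 7, 86 sold [FIFO — oldest first]: 86 @ $21 = $1,806
Apr 13, 130 sold [FIFO — oldest first]: 7 @ $21 + 123 @ $22 = $2,853
Total COGS = $2,832 + $1,806 + $2,853 = $7,491
Ending inventory: 54 @ $22 + 96 @ $24 = $3,492
Check: goods available $10,983 = COGS $7,491 + ending $3,492

COGS = $7,491; ending inventory = $3,492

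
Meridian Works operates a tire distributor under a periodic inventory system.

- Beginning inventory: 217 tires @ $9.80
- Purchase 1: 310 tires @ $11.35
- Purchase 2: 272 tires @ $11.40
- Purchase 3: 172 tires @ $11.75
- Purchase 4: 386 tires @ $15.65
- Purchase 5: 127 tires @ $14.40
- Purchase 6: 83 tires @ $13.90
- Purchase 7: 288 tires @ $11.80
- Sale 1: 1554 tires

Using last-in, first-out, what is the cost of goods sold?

COGS = $20,108.70

Sale 1 (1554) [LIFO — newest first]: 288 @ $11.80 + 83 @ $13.90 + 127 @ $14.40 + 386 @ $15.65 + 172 @ $11.75 + 272 @ $11.40 + 226 @ $11.35 = $20,108.70
Ending inventory: 217 @ $9.80 + 84 @ $11.35 = $3,080.00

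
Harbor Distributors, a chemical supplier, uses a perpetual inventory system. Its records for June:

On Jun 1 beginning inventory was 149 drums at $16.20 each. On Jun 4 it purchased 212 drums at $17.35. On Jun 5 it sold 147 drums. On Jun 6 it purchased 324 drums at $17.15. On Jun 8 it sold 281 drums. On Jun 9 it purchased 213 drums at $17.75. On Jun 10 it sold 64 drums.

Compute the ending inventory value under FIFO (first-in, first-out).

Ending inventory = $7,090.70

Jun 5, 147 sold [FIFO — oldest first]: 147 @ $16.20 = $2,381.40
Jun 8, 281 sold [FIFO — oldest first]: 2 @ $16.20 + 212 @ $17.35 + 67 @ $17.15 = $4,859.65
Jun 10, 64 sold [FIFO — oldest first]: 64 @ $17.15 = $1,097.60
Total COGS = $2,381.40 + $4,859.65 + $1,097.60 = $8,338.65
Ending inventory: 193 @ $17.15 + 213 @ $17.75 = $7,090.70
Check: goods available $15,429.35 = COGS $8,338.65 + ending $7,090.70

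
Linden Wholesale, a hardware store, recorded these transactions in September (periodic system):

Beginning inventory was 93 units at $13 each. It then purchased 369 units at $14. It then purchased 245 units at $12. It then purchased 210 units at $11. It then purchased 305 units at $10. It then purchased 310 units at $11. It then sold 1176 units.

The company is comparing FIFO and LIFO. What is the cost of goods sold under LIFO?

FIFO COGS: 93 @ $13 + 369 @ $14 + 245 @ $12 + 210 @ $11 + 259 @ $10 = $14,215
LIFO COGS: 310 @ $11 + 305 @ $10 + 210 @ $11 + 245 @ $12 + 106 @ $14 = $13,194

COGS = $13,194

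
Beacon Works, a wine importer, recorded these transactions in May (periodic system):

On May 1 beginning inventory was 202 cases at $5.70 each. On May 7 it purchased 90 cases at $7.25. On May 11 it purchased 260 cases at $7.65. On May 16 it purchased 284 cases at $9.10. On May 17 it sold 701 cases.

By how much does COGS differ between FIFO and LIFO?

FIFO COGS: 202 @ $5.70 + 90 @ $7.25 + 260 @ $7.65 + 149 @ $9.10 = $5,148.80
LIFO COGS: 284 @ $9.10 + 260 @ $7.65 + 90 @ $7.25 + 67 @ $5.70 = $5,607.80
Difference = |$5,148.80 − $5,607.80| = $459.00

$459.00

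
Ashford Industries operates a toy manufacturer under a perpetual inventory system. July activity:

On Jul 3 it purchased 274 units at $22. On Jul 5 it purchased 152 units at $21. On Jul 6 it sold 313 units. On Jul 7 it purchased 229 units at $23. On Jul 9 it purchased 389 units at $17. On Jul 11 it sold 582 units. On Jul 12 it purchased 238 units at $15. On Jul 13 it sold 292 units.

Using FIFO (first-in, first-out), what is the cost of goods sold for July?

COGS = $23,245

Jul 6, 313 sold [FIFO — oldest first]: 274 @ $22 + 39 @ $21 = $6,847
Jul 11, 582 sold [FIFO — oldest first]: 113 @ $21 + 229 @ $23 + 240 @ $17 = $11,720
Jul 13, 292 sold [FIFO — oldest first]: 149 @ $17 + 143 @ $15 = $4,678
Total COGS = $6,847 + $11,720 + $4,678 = $23,245
Ending inventory: 95 @ $15 = $1,425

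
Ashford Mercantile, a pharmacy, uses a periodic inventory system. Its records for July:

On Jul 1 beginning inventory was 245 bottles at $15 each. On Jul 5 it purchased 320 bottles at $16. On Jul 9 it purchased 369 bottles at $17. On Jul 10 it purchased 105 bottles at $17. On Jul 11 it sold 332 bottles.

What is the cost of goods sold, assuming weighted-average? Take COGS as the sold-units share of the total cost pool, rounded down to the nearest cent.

Jul 11, sell 332: 332/1039 × $16,853.00 → $5,385.17
Ending inventory (cost pool remaining) = $11,467.83

COGS = $5,385.17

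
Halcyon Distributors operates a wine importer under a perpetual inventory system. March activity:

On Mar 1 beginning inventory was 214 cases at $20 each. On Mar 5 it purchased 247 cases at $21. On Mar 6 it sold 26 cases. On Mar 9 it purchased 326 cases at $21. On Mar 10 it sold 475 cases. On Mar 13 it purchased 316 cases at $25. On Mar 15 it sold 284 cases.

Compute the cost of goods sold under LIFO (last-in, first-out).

COGS = $17,621

Mar 6, 26 sold [LIFO — newest first]: 26 @ $21 = $546
Mar 10, 475 sold [LIFO — newest first]: 326 @ $21 + 149 @ $21 = $9,975
Mar 15, 284 sold [LIFO — newest first]: 284 @ $25 = $7,100
Total COGS = $546 + $9,975 + $7,100 = $17,621
Ending inventory: 214 @ $20 + 72 @ $21 + 32 @ $25 = $6,592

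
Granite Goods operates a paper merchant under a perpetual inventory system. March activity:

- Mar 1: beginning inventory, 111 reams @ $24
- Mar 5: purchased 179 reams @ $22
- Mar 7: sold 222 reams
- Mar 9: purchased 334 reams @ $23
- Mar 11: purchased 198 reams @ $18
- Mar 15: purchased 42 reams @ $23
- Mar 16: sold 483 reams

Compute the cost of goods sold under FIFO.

COGS = $15,742

Mar 7, 222 sold [FIFO — oldest first]: 111 @ $24 + 111 @ $22 = $5,106
Mar 16, 483 sold [FIFO — oldest first]: 68 @ $22 + 334 @ $23 + 81 @ $18 = $10,636
Total COGS = $5,106 + $10,636 = $15,742
Ending inventory: 117 @ $18 + 42 @ $23 = $3,072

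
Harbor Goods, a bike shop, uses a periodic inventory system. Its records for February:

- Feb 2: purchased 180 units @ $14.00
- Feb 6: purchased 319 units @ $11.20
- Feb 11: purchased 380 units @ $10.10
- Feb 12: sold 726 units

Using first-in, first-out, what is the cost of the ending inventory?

Ending inventory = $1,545.30

Feb 12, 726 sold [FIFO — oldest first]: 180 @ $14.00 + 319 @ $11.20 + 227 @ $10.10 = $8,385.50
Ending inventory: 153 @ $10.10 = $1,545.30
Check: goods available $9,930.80 = COGS $8,385.50 + ending $1,545.30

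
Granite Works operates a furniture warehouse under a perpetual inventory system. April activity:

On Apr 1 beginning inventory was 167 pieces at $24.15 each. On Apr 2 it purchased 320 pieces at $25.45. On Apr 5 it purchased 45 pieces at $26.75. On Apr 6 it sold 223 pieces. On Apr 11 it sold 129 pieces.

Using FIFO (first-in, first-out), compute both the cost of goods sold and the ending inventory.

COGS = $8,741.30; ending inventory = $4,639.50

Apr 6, 223 sold [FIFO — oldest first]: 167 @ $24.15 + 56 @ $25.45 = $5,458.25
Apr 11, 129 sold [FIFO — oldest first]: 129 @ $25.45 = $3,283.05
Total COGS = $5,458.25 + $3,283.05 = $8,741.30
Ending inventory: 135 @ $25.45 + 45 @ $26.75 = $4,639.50
Check: goods available $13,380.80 = COGS $8,741.30 + ending $4,639.50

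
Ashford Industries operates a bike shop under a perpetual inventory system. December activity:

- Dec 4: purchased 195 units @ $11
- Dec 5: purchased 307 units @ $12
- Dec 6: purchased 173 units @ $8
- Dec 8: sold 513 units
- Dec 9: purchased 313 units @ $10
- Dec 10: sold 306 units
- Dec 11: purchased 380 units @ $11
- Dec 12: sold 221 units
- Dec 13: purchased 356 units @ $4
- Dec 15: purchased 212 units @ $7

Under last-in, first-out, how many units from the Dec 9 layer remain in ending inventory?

Dec 8, 513 sold [LIFO — newest first]: 173 @ $8 + 307 @ $12 + 33 @ $11 = $5,431
Dec 10, 306 sold [LIFO — newest first]: 306 @ $10 = $3,060
Dec 12, 221 sold [LIFO — newest first]: 221 @ $11 = $2,431
Total COGS = $5,431 + $3,060 + $2,431 = $10,922
Ending inventory: 162 @ $11 + 7 @ $10 + 159 @ $11 + 356 @ $4 + 212 @ $7 = $6,509
Check: goods available $17,431 = COGS $10,922 + ending $6,509

7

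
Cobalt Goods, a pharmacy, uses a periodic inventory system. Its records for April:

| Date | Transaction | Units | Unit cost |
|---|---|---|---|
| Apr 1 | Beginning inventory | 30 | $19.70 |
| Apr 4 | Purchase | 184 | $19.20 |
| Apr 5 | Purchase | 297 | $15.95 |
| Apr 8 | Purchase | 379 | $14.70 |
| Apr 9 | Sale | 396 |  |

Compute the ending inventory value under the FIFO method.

Ending inventory = $7,405.55

Apr 9, 396 sold [FIFO — oldest first]: 30 @ $19.70 + 184 @ $19.20 + 182 @ $15.95 = $7,026.70
Ending inventory: 115 @ $15.95 + 379 @ $14.70 = $7,405.55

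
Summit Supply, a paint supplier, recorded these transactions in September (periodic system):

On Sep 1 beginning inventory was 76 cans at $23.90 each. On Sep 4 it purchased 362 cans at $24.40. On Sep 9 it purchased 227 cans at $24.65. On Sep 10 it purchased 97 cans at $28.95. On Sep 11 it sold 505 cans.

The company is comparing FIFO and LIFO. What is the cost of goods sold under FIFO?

FIFO COGS: 76 @ $23.90 + 362 @ $24.40 + 67 @ $24.65 = $12,300.75
LIFO COGS: 97 @ $28.95 + 227 @ $24.65 + 181 @ $24.40 = $12,820.10

COGS = $12,300.75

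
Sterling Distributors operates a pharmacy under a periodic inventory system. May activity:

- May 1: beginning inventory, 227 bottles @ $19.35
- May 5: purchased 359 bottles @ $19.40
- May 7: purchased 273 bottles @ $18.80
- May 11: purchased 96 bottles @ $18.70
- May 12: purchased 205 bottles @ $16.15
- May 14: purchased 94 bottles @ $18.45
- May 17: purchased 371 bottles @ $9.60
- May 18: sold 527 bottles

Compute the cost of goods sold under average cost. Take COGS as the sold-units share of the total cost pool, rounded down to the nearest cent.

COGS = $8,721.05

May 18, sell 527: 527/1625 × $26,891.30 → $8,721.05
Ending inventory (cost pool remaining) = $18,170.25
Check: goods available $26,891.30 = COGS $8,721.05 + ending $18,170.25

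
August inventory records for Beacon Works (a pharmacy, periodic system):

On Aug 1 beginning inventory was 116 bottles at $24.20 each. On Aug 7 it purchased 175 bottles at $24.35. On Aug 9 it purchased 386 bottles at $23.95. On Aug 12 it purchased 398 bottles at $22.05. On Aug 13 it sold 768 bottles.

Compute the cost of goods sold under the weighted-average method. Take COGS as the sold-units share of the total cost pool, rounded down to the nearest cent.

COGS = $17,924.08

Aug 13, sell 768: 768/1075 × $25,089.05 → $17,924.08
Ending inventory (cost pool remaining) = $7,164.97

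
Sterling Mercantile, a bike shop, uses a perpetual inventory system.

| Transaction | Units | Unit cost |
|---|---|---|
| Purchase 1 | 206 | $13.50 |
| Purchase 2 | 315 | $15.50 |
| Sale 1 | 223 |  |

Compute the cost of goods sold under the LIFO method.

Sale 1 (223) [LIFO — newest first]: 223 @ $15.50 = $3,456.50
Ending inventory: 206 @ $13.50 + 92 @ $15.50 = $4,207.00

COGS = $3,456.50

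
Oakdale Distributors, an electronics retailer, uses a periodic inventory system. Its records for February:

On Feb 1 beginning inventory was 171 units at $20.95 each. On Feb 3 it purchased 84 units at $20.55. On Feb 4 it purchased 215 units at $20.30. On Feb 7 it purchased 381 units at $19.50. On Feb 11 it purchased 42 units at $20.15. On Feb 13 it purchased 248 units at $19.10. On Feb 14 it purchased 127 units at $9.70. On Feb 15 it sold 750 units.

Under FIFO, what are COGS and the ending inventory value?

COGS = $15,133.15; ending inventory = $8,784.50

Feb 15, 750 sold [FIFO — oldest first]: 171 @ $20.95 + 84 @ $20.55 + 215 @ $20.30 + 280 @ $19.50 = $15,133.15
Ending inventory: 101 @ $19.50 + 42 @ $20.15 + 248 @ $19.10 + 127 @ $9.70 = $8,784.50
Check: goods available $23,917.65 = COGS $15,133.15 + ending $8,784.50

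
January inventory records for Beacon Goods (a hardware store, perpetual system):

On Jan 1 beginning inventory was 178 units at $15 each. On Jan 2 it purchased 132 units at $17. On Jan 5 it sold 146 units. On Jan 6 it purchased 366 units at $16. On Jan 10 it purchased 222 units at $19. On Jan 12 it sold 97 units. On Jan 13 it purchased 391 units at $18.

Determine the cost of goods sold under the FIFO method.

Jan 5, 146 sold [FIFO — oldest first]: 146 @ $15 = $2,190
Jan 12, 97 sold [FIFO — oldest first]: 32 @ $15 + 65 @ $17 = $1,585
Total COGS = $2,190 + $1,585 = $3,775
Ending inventory: 67 @ $17 + 366 @ $16 + 222 @ $19 + 391 @ $18 = $18,251

COGS = $3,775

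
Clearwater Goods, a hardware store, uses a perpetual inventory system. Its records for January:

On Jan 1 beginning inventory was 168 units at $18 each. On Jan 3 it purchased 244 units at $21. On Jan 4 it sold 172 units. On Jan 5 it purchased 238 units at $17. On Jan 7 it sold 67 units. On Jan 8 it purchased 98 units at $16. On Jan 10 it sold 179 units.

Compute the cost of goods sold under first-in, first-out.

COGS = $8,250

Jan 4, 172 sold [FIFO — oldest first]: 168 @ $18 + 4 @ $21 = $3,108
Jan 7, 67 sold [FIFO — oldest first]: 67 @ $21 = $1,407
Jan 10, 179 sold [FIFO — oldest first]: 173 @ $21 + 6 @ $17 = $3,735
Total COGS = $3,108 + $1,407 + $3,735 = $8,250
Ending inventory: 232 @ $17 + 98 @ $16 = $5,512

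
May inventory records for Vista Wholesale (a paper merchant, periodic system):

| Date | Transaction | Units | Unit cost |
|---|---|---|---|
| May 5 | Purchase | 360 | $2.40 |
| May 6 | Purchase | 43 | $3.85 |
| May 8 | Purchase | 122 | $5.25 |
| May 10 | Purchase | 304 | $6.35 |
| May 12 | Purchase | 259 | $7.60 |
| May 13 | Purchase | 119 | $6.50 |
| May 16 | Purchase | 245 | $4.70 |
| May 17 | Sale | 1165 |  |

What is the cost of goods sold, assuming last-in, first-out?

COGS = $6,805.05

May 17, 1165 sold [LIFO — newest first]: 245 @ $4.70 + 119 @ $6.50 + 259 @ $7.60 + 304 @ $6.35 + 122 @ $5.25 + 43 @ $3.85 + 73 @ $2.40 = $6,805.05
Ending inventory: 287 @ $2.40 = $688.80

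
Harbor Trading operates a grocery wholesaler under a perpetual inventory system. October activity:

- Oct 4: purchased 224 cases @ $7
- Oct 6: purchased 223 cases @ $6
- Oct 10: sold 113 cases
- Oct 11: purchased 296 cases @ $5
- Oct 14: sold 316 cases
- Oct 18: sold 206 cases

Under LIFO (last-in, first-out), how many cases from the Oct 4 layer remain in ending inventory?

Oct 10, 113 sold [LIFO — newest first]: 113 @ $6 = $678
Oct 14, 316 sold [LIFO — newest first]: 296 @ $5 + 20 @ $6 = $1,600
Oct 18, 206 sold [LIFO — newest first]: 90 @ $6 + 116 @ $7 = $1,352
Total COGS = $678 + $1,600 + $1,352 = $3,630
Ending inventory: 108 @ $7 = $756
Check: goods available $4,386 = COGS $3,630 + ending $756

108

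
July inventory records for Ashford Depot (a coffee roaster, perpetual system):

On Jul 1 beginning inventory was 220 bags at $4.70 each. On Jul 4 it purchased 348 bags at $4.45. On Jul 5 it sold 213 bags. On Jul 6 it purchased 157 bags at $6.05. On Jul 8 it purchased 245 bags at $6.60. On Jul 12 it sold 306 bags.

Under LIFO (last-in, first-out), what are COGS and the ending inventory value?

COGS = $2,933.90; ending inventory = $2,215.55

Jul 5, 213 sold [LIFO — newest first]: 213 @ $4.45 = $947.85
Jul 12, 306 sold [LIFO — newest first]: 245 @ $6.60 + 61 @ $6.05 = $1,986.05
Total COGS = $947.85 + $1,986.05 = $2,933.90
Ending inventory: 220 @ $4.70 + 135 @ $4.45 + 96 @ $6.05 = $2,215.55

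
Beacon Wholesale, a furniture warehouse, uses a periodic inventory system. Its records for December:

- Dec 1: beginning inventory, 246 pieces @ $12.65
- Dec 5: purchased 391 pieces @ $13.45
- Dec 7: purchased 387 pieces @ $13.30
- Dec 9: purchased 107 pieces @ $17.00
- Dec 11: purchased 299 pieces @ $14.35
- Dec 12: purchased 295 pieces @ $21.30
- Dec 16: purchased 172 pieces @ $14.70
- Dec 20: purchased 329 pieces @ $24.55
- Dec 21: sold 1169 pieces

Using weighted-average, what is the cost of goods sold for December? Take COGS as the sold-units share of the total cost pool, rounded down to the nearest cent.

COGS = $19,176.87

Dec 21, sell 1169: 1169/2226 × $36,516.45 → $19,176.87
Ending inventory (cost pool remaining) = $17,339.58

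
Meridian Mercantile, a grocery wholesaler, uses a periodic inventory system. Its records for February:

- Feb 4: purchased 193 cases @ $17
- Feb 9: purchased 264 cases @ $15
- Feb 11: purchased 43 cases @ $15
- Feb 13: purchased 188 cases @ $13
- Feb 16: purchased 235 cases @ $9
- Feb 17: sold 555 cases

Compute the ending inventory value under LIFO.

Ending inventory = $5,906

Feb 17, 555 sold [LIFO — newest first]: 235 @ $9 + 188 @ $13 + 43 @ $15 + 89 @ $15 = $6,539
Ending inventory: 193 @ $17 + 175 @ $15 = $5,906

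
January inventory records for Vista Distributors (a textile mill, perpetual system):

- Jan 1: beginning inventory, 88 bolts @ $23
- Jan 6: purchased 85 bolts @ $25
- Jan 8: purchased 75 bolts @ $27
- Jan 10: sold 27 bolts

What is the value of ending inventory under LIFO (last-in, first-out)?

Ending inventory = $5,445

Jan 10, 27 sold [LIFO — newest first]: 27 @ $27 = $729
Ending inventory: 88 @ $23 + 85 @ $25 + 48 @ $27 = $5,445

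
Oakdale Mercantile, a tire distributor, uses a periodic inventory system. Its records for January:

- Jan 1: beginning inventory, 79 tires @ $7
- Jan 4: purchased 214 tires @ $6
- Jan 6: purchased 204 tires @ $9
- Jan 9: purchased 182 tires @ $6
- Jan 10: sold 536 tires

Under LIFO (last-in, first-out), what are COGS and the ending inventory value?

Jan 10, 536 sold [LIFO — newest first]: 182 @ $6 + 204 @ $9 + 150 @ $6 = $3,828
Ending inventory: 79 @ $7 + 64 @ $6 = $937

COGS = $3,828; ending inventory = $937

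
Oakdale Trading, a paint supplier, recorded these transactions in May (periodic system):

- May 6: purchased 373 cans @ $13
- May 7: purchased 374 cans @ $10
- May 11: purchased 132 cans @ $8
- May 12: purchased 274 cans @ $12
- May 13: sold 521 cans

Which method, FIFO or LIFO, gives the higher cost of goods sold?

FIFO COGS: 373 @ $13 + 148 @ $10 = $6,329
LIFO COGS: 274 @ $12 + 132 @ $8 + 115 @ $10 = $5,494

FIFO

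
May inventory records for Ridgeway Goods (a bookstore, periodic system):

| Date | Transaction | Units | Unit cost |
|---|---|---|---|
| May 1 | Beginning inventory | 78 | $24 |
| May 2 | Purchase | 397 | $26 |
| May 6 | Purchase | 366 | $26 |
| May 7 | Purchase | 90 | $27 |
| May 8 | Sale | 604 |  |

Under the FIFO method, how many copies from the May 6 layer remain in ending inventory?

May 8, 604 sold [FIFO — oldest first]: 78 @ $24 + 397 @ $26 + 129 @ $26 = $15,548
Ending inventory: 237 @ $26 + 90 @ $27 = $8,592
Check: goods available $24,140 = COGS $15,548 + ending $8,592

237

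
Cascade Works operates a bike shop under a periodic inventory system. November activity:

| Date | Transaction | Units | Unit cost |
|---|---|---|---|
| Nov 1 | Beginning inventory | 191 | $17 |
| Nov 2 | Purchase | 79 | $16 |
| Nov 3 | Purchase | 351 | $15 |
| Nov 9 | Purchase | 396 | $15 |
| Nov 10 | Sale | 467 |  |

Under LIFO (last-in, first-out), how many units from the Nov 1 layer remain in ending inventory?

Nov 10, 467 sold [LIFO — newest first]: 396 @ $15 + 71 @ $15 = $7,005
Ending inventory: 191 @ $17 + 79 @ $16 + 280 @ $15 = $8,711

191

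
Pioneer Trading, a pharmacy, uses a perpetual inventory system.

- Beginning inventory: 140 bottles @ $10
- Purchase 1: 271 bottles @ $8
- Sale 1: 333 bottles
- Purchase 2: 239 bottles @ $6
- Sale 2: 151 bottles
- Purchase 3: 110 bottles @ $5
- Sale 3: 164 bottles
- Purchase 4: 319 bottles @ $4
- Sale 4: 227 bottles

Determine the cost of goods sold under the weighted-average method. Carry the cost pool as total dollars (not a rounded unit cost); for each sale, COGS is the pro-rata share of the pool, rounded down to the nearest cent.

COGS = $5,906.06

After Beginning: 140 on hand, pool $1,400.00 (≈ $10.0000 each)
After Purchase 1: 411 on hand, pool $3,568.00 (≈ $8.6813 each)
Sale 1, sell 333: 333/411 × $3,568.00 → $2,890.86
After Purchase 2: 317 on hand, pool $2,111.14 (≈ $6.6597 each)
Sale 2, sell 151: 151/317 × $2,111.14 → $1,005.62
After Purchase 3: 276 on hand, pool $1,655.52 (≈ $5.9983 each)
Sale 3, sell 164: 164/276 × $1,655.52 → $983.71
After Purchase 4: 431 on hand, pool $1,947.81 (≈ $4.5193 each)
Sale 4, sell 227: 227/431 × $1,947.81 → $1,025.87
Total COGS = $2,890.86 + $1,005.62 + $983.71 + $1,025.87 = $5,906.06
Ending inventory (cost pool remaining) = $921.94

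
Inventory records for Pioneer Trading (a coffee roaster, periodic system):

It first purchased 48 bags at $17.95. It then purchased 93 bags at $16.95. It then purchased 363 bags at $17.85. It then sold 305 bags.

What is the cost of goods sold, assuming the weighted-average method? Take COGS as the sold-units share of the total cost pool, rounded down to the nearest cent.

COGS = $5,396.50

Sale 1, sell 305: 305/504 × $8,917.50 → $5,396.50
Ending inventory (cost pool remaining) = $3,521.00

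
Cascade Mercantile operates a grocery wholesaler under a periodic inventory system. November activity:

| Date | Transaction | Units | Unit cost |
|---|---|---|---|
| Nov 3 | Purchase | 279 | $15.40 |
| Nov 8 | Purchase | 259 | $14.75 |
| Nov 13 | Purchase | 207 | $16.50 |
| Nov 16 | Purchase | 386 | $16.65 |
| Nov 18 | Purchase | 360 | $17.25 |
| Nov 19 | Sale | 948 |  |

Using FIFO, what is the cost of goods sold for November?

Nov 19, 948 sold [FIFO — oldest first]: 279 @ $15.40 + 259 @ $14.75 + 207 @ $16.50 + 203 @ $16.65 = $14,912.30
Ending inventory: 183 @ $16.65 + 360 @ $17.25 = $9,256.95

COGS = $14,912.30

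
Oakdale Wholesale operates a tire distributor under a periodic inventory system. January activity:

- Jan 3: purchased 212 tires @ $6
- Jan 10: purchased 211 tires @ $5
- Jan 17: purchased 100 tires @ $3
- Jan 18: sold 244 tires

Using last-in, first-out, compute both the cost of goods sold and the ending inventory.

COGS = $1,020; ending inventory = $1,607

Jan 18, 244 sold [LIFO — newest first]: 100 @ $3 + 144 @ $5 = $1,020
Ending inventory: 212 @ $6 + 67 @ $5 = $1,607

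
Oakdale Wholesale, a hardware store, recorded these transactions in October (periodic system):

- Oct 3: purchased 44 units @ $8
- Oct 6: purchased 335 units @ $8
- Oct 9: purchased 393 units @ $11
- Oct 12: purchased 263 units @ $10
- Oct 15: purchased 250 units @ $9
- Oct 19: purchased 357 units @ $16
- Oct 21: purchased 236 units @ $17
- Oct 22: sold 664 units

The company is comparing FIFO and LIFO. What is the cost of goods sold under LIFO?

FIFO COGS: 44 @ $8 + 335 @ $8 + 285 @ $11 = $6,167
LIFO COGS: 236 @ $17 + 357 @ $16 + 71 @ $9 = $10,363

COGS = $10,363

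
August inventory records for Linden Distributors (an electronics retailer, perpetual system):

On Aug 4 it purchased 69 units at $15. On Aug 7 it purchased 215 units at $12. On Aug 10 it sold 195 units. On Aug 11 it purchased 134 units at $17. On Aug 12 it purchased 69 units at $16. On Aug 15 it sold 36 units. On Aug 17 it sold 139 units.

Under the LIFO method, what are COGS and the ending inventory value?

Aug 10, 195 sold [LIFO — newest first]: 195 @ $12 = $2,340
Aug 15, 36 sold [LIFO — newest first]: 36 @ $16 = $576
Aug 17, 139 sold [LIFO — newest first]: 33 @ $16 + 106 @ $17 = $2,330
Total COGS = $2,340 + $576 + $2,330 = $5,246
Ending inventory: 69 @ $15 + 20 @ $12 + 28 @ $17 = $1,751

COGS = $5,246; ending inventory = $1,751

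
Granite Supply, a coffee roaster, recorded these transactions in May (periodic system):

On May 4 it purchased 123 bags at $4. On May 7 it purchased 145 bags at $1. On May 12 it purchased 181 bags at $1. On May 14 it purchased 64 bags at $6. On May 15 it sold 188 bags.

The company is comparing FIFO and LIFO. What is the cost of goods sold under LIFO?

FIFO COGS: 123 @ $4 + 65 @ $1 = $557
LIFO COGS: 64 @ $6 + 124 @ $1 = $508

COGS = $508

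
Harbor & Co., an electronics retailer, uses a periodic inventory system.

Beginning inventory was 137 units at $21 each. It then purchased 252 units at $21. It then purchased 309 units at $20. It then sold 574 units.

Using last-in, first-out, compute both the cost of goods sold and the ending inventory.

Sale 1 (574) [LIFO — newest first]: 309 @ $20 + 252 @ $21 + 13 @ $21 = $11,745
Ending inventory: 124 @ $21 = $2,604

COGS = $11,745; ending inventory = $2,604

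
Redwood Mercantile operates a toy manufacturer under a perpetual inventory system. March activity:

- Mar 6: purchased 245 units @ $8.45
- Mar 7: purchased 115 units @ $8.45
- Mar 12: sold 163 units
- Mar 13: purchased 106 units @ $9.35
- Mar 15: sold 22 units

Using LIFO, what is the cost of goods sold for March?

Mar 12, 163 sold [LIFO — newest first]: 115 @ $8.45 + 48 @ $8.45 = $1,377.35
Mar 15, 22 sold [LIFO — newest first]: 22 @ $9.35 = $205.70
Total COGS = $1,377.35 + $205.70 = $1,583.05
Ending inventory: 197 @ $8.45 + 84 @ $9.35 = $2,450.05

COGS = $1,583.05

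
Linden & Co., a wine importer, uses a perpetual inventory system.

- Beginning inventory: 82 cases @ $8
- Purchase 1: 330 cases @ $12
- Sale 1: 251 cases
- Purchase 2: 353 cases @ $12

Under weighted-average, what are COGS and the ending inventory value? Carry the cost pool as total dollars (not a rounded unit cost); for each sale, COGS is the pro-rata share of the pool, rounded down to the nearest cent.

After Beginning: 82 on hand, pool $656.00 (≈ $8.0000 each)
After Purchase 1: 412 on hand, pool $4,616.00 (≈ $11.2039 each)
Sale 1, sell 251: 251/412 × $4,616.00 → $2,812.17
After Purchase 2: 514 on hand, pool $6,039.83 (≈ $11.7506 each)
Ending inventory (cost pool remaining) = $6,039.83

COGS = $2,812.17; ending inventory = $6,039.83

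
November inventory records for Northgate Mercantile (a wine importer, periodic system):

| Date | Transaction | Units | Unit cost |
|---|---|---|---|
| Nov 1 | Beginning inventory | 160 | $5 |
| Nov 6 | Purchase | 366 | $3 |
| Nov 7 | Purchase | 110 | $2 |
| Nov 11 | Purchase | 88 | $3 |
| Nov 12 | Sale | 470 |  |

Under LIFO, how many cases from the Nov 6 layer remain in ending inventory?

94

Nov 12, 470 sold [LIFO — newest first]: 88 @ $3 + 110 @ $2 + 272 @ $3 = $1,300
Ending inventory: 160 @ $5 + 94 @ $3 = $1,082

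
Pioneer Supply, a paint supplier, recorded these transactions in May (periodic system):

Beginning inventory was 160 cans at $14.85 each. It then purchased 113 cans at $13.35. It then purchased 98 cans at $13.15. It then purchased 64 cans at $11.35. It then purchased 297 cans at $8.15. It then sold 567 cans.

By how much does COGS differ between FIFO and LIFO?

FIFO COGS: 160 @ $14.85 + 113 @ $13.35 + 98 @ $13.15 + 64 @ $11.35 + 132 @ $8.15 = $6,975.45
LIFO COGS: 297 @ $8.15 + 64 @ $11.35 + 98 @ $13.15 + 108 @ $13.35 = $5,877.45
Difference = |$6,975.45 − $5,877.45| = $1,098.00

$1,098.00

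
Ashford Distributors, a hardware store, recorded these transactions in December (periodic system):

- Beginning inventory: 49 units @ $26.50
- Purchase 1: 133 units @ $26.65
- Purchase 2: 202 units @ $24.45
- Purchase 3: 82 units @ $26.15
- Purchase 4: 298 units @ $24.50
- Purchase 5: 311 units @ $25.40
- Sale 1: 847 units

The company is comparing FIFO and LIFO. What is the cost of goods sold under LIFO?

COGS = $21,158.90

FIFO COGS: 49 @ $26.50 + 133 @ $26.65 + 202 @ $24.45 + 82 @ $26.15 + 298 @ $24.50 + 83 @ $25.40 = $21,335.35
LIFO COGS: 311 @ $25.40 + 298 @ $24.50 + 82 @ $26.15 + 156 @ $24.45 = $21,158.90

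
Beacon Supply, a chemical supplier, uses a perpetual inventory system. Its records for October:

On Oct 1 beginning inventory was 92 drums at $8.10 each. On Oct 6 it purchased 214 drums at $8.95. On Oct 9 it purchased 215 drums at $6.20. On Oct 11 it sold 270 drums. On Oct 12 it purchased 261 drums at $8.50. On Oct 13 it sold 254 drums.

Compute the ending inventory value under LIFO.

Oct 11, 270 sold [LIFO — newest first]: 215 @ $6.20 + 55 @ $8.95 = $1,825.25
Oct 13, 254 sold [LIFO — newest first]: 254 @ $8.50 = $2,159.00
Total COGS = $1,825.25 + $2,159.00 = $3,984.25
Ending inventory: 92 @ $8.10 + 159 @ $8.95 + 7 @ $8.50 = $2,227.75
Check: goods available $6,212.00 = COGS $3,984.25 + ending $2,227.75

Ending inventory = $2,227.75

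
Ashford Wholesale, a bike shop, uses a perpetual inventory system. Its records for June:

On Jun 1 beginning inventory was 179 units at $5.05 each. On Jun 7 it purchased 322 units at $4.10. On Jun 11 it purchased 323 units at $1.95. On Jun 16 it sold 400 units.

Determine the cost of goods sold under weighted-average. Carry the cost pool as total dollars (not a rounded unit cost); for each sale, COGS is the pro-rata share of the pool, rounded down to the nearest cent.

After Jun 1: 179 on hand, pool $903.95 (≈ $5.0500 each)
After Jun 7: 501 on hand, pool $2,224.15 (≈ $4.4394 each)
After Jun 11: 824 on hand, pool $2,854.00 (≈ $3.4636 each)
Jun 16, sell 400: 400/824 × $2,854.00 → $1,385.43
Ending inventory (cost pool remaining) = $1,468.57

COGS = $1,385.43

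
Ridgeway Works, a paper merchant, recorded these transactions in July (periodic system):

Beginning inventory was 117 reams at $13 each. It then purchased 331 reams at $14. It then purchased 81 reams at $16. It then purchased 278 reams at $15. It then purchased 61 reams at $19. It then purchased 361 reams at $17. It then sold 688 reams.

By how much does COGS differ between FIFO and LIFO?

FIFO COGS: 117 @ $13 + 331 @ $14 + 81 @ $16 + 159 @ $15 = $9,836
LIFO COGS: 361 @ $17 + 61 @ $19 + 266 @ $15 = $11,286
Difference = |$9,836 − $11,286| = $1,450

$1,450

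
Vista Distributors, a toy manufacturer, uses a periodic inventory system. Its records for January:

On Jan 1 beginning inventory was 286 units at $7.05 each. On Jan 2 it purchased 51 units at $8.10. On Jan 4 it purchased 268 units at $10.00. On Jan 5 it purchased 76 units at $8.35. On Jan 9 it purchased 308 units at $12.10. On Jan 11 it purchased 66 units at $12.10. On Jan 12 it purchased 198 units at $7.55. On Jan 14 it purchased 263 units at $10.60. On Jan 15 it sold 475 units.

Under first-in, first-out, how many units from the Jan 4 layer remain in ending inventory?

Jan 15, 475 sold [FIFO — oldest first]: 286 @ $7.05 + 51 @ $8.10 + 138 @ $10.00 = $3,809.40
Ending inventory: 130 @ $10.00 + 76 @ $8.35 + 308 @ $12.10 + 66 @ $12.10 + 198 @ $7.55 + 263 @ $10.60 = $10,742.70

130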